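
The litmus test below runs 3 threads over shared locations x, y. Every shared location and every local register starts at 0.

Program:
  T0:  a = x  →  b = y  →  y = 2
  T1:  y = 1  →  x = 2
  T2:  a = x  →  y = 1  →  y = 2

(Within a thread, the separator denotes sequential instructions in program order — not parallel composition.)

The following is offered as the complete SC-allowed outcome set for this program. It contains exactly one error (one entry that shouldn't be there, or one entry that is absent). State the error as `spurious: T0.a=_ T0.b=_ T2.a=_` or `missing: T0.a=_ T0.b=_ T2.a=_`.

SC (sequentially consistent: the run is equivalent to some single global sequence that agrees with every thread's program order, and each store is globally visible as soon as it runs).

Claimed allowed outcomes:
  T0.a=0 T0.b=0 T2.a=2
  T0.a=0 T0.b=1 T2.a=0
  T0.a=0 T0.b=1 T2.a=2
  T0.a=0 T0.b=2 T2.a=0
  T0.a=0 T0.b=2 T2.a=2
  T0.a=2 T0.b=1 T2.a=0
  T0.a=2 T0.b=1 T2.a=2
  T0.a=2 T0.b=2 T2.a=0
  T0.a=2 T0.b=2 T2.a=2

missing: T0.a=0 T0.b=0 T2.a=0

outcome vector order: (T0.a,T0.b,T2.a)
SC: 10 outcomes — {0/0/0, 0/0/2, 0/1/0, 0/1/2, 0/2/0, 0/2/2, 2/1/0, 2/1/2, 2/2/0, 2/2/2}
SC∖claimed = {0/0/0}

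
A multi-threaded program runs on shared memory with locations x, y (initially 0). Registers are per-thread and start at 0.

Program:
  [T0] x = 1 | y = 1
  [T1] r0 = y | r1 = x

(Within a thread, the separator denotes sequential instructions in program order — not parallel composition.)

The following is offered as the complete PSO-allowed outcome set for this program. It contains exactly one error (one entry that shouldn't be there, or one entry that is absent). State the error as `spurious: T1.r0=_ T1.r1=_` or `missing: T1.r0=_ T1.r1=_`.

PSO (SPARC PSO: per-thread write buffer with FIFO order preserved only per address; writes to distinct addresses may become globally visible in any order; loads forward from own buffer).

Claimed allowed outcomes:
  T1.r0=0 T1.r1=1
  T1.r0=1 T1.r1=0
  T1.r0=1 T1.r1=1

outcome vector order: (T1.r0,T1.r1)
PSO: 4 outcomes — {0/0 0/1 1/0 1/1}
PSO∖claimed = {0/0}

missing: T1.r0=0 T1.r1=0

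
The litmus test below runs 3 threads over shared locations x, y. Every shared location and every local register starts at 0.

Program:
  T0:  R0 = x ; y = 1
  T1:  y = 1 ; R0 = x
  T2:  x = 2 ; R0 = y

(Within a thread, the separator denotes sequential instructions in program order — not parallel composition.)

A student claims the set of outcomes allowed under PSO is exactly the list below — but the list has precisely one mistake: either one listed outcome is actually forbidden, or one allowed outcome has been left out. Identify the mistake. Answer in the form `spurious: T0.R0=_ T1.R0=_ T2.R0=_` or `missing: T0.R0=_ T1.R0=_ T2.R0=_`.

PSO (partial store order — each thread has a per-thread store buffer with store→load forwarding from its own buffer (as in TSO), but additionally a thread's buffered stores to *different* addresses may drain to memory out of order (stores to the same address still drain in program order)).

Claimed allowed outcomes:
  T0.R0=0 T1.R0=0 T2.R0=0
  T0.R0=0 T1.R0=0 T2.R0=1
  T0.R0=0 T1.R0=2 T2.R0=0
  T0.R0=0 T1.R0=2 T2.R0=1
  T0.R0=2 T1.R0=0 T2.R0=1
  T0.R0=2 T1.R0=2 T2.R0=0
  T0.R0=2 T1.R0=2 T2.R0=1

missing: T0.R0=2 T1.R0=0 T2.R0=0

outcome vector order: (T0.R0,T1.R0,T2.R0)
[PSO] allowed = {0/0/0, 0/0/1, 0/2/0, 0/2/1, 2/0/0, 2/0/1, 2/2/0, 2/2/1}
PSO∖claimed = {2/0/0}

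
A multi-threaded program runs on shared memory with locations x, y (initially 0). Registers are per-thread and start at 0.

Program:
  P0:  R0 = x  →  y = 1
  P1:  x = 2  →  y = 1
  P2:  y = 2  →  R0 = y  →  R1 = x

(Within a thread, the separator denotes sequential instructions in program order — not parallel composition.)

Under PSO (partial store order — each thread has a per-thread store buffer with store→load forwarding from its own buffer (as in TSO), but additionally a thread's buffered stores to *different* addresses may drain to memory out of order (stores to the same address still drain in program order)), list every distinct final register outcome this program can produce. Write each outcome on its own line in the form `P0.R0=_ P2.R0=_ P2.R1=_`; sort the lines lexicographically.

outcome vector order: (P0.R0,P2.R0,P2.R1)
|PSO outcomes| = 8

P0.R0=0 P2.R0=1 P2.R1=0
P0.R0=0 P2.R0=1 P2.R1=2
P0.R0=0 P2.R0=2 P2.R1=0
P0.R0=0 P2.R0=2 P2.R1=2
P0.R0=2 P2.R0=1 P2.R1=0
P0.R0=2 P2.R0=1 P2.R1=2
P0.R0=2 P2.R0=2 P2.R1=0
P0.R0=2 P2.R0=2 P2.R1=2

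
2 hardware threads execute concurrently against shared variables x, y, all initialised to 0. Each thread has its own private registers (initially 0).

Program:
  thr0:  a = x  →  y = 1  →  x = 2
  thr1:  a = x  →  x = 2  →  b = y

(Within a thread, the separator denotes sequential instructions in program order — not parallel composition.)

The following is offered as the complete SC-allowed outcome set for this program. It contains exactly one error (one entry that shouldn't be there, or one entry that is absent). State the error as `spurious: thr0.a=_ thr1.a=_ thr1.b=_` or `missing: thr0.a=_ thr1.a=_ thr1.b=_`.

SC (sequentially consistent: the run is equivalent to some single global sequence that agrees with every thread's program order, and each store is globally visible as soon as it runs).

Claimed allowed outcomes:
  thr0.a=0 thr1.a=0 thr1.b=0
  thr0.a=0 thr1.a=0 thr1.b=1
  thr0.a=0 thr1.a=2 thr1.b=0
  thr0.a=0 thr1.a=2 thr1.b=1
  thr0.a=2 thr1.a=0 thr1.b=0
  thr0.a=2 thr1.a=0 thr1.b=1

spurious: thr0.a=0 thr1.a=2 thr1.b=0

outcome vector order: (thr0.a,thr1.a,thr1.b)
under SC → <0 0 0>, <0 0 1>, <0 2 1>, <2 0 0>, <2 0 1>
claimed∖SC = {<0 2 0>}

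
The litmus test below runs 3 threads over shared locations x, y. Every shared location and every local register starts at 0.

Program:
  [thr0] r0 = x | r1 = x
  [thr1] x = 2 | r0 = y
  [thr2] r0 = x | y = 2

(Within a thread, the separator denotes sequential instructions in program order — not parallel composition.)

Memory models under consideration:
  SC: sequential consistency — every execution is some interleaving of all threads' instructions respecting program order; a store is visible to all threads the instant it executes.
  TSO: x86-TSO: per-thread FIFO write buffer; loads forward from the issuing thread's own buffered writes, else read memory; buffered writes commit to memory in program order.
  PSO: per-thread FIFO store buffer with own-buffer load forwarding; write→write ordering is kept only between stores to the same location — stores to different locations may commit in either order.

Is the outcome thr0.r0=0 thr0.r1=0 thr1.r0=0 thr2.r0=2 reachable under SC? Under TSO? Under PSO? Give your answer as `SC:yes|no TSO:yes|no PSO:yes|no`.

outcome vector order: (thr0.r0,thr0.r1,thr1.r0,thr2.r0)
under SC → 0/0/0/0; 0/0/0/2; 0/0/2/0; 0/0/2/2; 0/2/0/0; 0/2/0/2; 0/2/2/0; 0/2/2/2; 2/2/0/0; 2/2/0/2; 2/2/2/0; 2/2/2/2
under TSO → 0/0/0/0; 0/0/0/2; 0/0/2/0; 0/0/2/2; 0/2/0/0; 0/2/0/2; 0/2/2/0; 0/2/2/2; 2/2/0/0; 2/2/0/2; 2/2/2/0; 2/2/2/2
under PSO → 0/0/0/0; 0/0/0/2; 0/0/2/0; 0/0/2/2; 0/2/0/0; 0/2/0/2; 0/2/2/0; 0/2/2/2; 2/2/0/0; 2/2/0/2; 2/2/2/0; 2/2/2/2
target 0/0/0/2 ∈ {SC,TSO,PSO}

SC:yes TSO:yes PSO:yes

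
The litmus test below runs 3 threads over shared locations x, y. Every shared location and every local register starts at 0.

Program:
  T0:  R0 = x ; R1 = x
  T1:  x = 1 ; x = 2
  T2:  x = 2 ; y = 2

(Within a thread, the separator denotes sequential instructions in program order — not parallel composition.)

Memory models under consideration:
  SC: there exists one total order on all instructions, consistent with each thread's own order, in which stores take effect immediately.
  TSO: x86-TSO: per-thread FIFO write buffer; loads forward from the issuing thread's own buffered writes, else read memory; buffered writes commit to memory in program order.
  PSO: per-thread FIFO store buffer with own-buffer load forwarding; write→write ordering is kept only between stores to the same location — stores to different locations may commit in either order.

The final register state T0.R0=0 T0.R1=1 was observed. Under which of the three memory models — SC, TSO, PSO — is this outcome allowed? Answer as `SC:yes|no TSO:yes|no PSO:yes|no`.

outcome vector order: (T0.R0,T0.R1)
SC (7): 0/0; 0/1; 0/2; 1/1; 1/2; 2/1; 2/2
TSO (7): 0/0; 0/1; 0/2; 1/1; 1/2; 2/1; 2/2
PSO (7): 0/0; 0/1; 0/2; 1/1; 1/2; 2/1; 2/2
target 0/1 ∈ {SC,TSO,PSO}

SC:yes TSO:yes PSO:yes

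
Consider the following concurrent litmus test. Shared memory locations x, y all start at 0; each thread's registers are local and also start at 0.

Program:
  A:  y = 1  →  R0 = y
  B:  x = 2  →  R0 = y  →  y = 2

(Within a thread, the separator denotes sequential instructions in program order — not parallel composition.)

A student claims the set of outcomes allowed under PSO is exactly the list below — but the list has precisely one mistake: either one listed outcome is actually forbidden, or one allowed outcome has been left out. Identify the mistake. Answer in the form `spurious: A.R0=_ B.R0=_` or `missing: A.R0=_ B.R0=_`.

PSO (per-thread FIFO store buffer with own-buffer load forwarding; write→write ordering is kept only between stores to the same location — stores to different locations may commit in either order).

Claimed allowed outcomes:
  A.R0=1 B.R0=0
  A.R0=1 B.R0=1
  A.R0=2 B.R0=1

outcome vector order: (A.R0,B.R0)
PSO: 4 outcomes — {1/0, 1/1, 2/0, 2/1}
PSO∖claimed = {2/0}

missing: A.R0=2 B.R0=0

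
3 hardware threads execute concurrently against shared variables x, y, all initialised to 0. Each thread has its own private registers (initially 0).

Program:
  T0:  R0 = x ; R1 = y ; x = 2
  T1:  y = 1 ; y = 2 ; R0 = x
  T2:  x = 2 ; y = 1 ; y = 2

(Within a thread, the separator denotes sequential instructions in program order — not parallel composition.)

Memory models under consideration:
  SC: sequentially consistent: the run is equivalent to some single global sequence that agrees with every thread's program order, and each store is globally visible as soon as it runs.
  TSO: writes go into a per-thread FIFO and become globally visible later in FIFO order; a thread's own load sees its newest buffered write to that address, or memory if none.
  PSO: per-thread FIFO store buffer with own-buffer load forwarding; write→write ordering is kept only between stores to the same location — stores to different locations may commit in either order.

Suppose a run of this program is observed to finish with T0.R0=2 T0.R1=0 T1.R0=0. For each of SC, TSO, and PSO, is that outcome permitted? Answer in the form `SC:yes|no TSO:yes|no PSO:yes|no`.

SC:no TSO:yes PSO:yes

outcome vector order: (T0.R0,T0.R1,T1.R0)
[SC] allowed = {<0 0 0> <0 0 2> <0 1 0> <0 1 2> <0 2 0> <0 2 2> <2 0 2> <2 1 0> <2 1 2> <2 2 0> <2 2 2>}
[TSO] allowed = {<0 0 0> <0 0 2> <0 1 0> <0 1 2> <0 2 0> <0 2 2> <2 0 0> <2 0 2> <2 1 0> <2 1 2> <2 2 0> <2 2 2>}
[PSO] allowed = {<0 0 0> <0 0 2> <0 1 0> <0 1 2> <0 2 0> <0 2 2> <2 0 0> <2 0 2> <2 1 0> <2 1 2> <2 2 0> <2 2 2>}
target <2 0 0> ∈ {TSO,PSO}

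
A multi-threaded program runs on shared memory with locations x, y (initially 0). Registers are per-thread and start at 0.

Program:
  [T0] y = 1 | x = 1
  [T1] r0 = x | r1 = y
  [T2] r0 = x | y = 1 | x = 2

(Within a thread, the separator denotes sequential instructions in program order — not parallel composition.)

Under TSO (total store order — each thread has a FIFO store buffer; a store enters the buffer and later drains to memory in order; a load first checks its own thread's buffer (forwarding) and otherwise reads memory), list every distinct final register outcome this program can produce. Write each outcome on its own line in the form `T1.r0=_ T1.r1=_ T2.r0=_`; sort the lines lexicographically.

outcome vector order: (T1.r0,T1.r1,T2.r0)
|TSO outcomes| = 8

T1.r0=0 T1.r1=0 T2.r0=0
T1.r0=0 T1.r1=0 T2.r0=1
T1.r0=0 T1.r1=1 T2.r0=0
T1.r0=0 T1.r1=1 T2.r0=1
T1.r0=1 T1.r1=1 T2.r0=0
T1.r0=1 T1.r1=1 T2.r0=1
T1.r0=2 T1.r1=1 T2.r0=0
T1.r0=2 T1.r1=1 T2.r0=1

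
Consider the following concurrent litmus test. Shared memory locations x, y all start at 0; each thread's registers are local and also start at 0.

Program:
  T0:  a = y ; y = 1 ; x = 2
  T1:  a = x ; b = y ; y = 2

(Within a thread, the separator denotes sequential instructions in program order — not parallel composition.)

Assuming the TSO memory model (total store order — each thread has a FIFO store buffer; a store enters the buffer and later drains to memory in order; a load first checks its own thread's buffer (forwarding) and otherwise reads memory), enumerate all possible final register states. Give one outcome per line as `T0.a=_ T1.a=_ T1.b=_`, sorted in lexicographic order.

outcome vector order: (T0.a,T1.a,T1.b)
|TSO outcomes| = 4

T0.a=0 T1.a=0 T1.b=0
T0.a=0 T1.a=0 T1.b=1
T0.a=0 T1.a=2 T1.b=1
T0.a=2 T1.a=0 T1.b=0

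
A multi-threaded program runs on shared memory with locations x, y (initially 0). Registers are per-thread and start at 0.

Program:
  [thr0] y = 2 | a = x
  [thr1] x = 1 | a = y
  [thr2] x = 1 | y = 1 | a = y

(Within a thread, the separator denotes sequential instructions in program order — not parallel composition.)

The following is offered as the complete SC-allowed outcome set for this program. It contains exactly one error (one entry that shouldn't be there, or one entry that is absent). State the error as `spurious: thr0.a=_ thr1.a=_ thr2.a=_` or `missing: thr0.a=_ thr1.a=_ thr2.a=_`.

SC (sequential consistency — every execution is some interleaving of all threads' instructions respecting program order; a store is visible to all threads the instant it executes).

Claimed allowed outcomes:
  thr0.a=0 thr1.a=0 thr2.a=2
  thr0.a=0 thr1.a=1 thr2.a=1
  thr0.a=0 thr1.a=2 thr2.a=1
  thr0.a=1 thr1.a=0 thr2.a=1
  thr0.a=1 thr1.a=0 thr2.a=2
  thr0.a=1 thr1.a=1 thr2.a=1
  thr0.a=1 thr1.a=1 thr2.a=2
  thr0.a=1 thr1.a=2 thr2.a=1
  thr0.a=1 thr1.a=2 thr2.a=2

outcome vector order: (thr0.a,thr1.a,thr2.a)
SC: 8 outcomes — {011 021 101 102 111 112 121 122}
claimed∖SC = {002}

spurious: thr0.a=0 thr1.a=0 thr2.a=2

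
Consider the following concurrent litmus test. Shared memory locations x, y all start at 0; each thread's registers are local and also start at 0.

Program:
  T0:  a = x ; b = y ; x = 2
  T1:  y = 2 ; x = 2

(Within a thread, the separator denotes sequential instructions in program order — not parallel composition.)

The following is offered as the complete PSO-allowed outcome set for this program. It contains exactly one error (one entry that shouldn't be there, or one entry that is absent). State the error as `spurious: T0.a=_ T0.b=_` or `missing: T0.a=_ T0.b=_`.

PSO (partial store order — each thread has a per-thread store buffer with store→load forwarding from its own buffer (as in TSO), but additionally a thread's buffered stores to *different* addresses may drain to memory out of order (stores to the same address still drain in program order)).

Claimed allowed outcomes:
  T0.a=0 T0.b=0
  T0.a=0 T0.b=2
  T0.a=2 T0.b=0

outcome vector order: (T0.a,T0.b)
[PSO] allowed = {(0,0) (0,2) (2,0) (2,2)}
PSO∖claimed = {(2,2)}

missing: T0.a=2 T0.b=2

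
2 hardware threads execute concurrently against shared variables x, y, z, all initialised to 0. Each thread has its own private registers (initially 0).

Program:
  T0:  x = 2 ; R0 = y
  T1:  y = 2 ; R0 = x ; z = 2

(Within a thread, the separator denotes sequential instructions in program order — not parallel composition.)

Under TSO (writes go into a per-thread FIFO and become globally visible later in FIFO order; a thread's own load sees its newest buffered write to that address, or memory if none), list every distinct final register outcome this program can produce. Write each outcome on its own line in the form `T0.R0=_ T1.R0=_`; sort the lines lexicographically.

outcome vector order: (T0.R0,T1.R0)
|TSO outcomes| = 4

T0.R0=0 T1.R0=0
T0.R0=0 T1.R0=2
T0.R0=2 T1.R0=0
T0.R0=2 T1.R0=2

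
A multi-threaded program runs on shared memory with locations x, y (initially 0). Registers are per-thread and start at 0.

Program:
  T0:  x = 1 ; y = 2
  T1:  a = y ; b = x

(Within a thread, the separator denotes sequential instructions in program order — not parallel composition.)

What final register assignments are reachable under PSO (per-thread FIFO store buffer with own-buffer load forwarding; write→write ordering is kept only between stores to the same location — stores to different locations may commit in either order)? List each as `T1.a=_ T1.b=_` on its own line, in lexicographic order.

outcome vector order: (T1.a,T1.b)
|PSO outcomes| = 4

T1.a=0 T1.b=0
T1.a=0 T1.b=1
T1.a=2 T1.b=0
T1.a=2 T1.b=1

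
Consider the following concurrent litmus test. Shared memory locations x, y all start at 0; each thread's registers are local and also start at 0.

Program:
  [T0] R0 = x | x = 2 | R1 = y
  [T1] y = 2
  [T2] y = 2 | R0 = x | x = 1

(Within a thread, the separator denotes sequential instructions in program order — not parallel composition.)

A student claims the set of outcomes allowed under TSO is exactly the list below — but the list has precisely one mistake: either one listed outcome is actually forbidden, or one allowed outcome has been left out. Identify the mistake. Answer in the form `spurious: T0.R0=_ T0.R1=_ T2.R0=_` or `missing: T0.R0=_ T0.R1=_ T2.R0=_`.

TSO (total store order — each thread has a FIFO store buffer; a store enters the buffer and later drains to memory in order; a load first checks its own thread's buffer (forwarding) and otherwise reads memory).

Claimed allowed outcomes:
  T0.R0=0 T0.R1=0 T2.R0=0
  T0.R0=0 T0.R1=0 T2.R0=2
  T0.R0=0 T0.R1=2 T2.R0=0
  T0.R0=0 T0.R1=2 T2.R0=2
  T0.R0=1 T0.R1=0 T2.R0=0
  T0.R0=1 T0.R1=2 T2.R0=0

spurious: T0.R0=1 T0.R1=0 T2.R0=0

outcome vector order: (T0.R0,T0.R1,T2.R0)
TSO: 5 outcomes — {<0 0 0>; <0 0 2>; <0 2 0>; <0 2 2>; <1 2 0>}
claimed∖TSO = {<1 0 0>}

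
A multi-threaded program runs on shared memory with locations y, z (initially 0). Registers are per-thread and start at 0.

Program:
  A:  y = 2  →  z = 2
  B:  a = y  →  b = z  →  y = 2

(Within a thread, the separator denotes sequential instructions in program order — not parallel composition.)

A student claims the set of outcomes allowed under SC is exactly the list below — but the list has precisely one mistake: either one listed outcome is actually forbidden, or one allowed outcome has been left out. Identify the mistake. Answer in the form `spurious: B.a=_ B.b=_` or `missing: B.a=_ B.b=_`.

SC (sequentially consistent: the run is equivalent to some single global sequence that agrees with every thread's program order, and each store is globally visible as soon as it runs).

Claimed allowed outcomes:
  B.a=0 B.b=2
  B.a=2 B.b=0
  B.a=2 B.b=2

missing: B.a=0 B.b=0

outcome vector order: (B.a,B.b)
under SC → (0,0); (0,2); (2,0); (2,2)
SC∖claimed = {(0,0)}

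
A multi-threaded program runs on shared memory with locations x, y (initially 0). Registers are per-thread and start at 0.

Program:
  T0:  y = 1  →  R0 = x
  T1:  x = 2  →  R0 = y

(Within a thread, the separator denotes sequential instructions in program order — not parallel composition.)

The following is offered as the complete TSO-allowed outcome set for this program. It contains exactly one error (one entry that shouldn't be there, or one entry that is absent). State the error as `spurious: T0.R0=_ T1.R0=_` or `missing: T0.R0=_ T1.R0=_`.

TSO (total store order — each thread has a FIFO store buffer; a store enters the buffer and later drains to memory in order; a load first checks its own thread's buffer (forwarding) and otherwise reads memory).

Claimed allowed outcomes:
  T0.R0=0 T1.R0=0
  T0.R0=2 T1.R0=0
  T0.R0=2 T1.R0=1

missing: T0.R0=0 T1.R0=1

outcome vector order: (T0.R0,T1.R0)
under TSO → <0 0>, <0 1>, <2 0>, <2 1>
TSO∖claimed = {<0 1>}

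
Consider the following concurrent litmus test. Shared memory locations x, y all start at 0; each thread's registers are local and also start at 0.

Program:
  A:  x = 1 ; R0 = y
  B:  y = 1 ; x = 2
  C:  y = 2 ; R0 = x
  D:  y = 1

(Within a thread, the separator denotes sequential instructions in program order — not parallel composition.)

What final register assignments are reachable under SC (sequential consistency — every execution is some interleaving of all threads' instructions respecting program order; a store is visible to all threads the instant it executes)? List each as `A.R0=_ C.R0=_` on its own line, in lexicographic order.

outcome vector order: (A.R0,C.R0)
|SC outcomes| = 8

A.R0=0 C.R0=1
A.R0=0 C.R0=2
A.R0=1 C.R0=0
A.R0=1 C.R0=1
A.R0=1 C.R0=2
A.R0=2 C.R0=0
A.R0=2 C.R0=1
A.R0=2 C.R0=2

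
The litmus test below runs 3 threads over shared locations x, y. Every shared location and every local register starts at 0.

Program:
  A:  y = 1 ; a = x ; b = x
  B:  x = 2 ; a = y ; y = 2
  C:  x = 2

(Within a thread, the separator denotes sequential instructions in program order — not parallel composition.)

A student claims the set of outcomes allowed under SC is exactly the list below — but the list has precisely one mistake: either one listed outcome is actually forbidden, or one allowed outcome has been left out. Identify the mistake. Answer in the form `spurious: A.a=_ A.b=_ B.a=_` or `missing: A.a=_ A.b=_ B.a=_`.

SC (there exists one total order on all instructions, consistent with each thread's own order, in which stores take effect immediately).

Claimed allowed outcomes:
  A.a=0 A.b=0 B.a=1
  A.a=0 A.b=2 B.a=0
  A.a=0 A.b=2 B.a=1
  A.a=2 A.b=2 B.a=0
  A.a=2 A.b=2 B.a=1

outcome vector order: (A.a,A.b,B.a)
[SC] allowed = {<0 0 1>, <0 2 1>, <2 2 0>, <2 2 1>}
claimed∖SC = {<0 2 0>}

spurious: A.a=0 A.b=2 B.a=0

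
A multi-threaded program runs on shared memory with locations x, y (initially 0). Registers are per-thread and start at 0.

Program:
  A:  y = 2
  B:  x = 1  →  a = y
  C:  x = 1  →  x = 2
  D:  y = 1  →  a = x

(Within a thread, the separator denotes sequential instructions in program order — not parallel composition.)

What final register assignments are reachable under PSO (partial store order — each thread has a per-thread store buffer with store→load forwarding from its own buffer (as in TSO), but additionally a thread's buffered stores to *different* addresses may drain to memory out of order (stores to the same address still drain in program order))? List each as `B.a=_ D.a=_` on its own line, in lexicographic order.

outcome vector order: (B.a,D.a)
|PSO outcomes| = 9

B.a=0 D.a=0
B.a=0 D.a=1
B.a=0 D.a=2
B.a=1 D.a=0
B.a=1 D.a=1
B.a=1 D.a=2
B.a=2 D.a=0
B.a=2 D.a=1
B.a=2 D.a=2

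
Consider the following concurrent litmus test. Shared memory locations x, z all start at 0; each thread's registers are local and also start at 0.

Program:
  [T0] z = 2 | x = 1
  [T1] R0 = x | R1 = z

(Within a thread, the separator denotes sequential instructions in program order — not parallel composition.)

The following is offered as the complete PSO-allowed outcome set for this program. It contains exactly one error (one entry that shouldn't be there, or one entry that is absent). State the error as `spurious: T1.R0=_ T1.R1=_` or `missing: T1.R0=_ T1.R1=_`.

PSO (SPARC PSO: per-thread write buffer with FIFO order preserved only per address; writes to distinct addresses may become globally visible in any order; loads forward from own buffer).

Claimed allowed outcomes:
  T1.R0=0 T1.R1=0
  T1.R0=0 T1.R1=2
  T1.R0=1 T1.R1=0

outcome vector order: (T1.R0,T1.R1)
under PSO → 00; 02; 10; 12
PSO∖claimed = {12}

missing: T1.R0=1 T1.R1=2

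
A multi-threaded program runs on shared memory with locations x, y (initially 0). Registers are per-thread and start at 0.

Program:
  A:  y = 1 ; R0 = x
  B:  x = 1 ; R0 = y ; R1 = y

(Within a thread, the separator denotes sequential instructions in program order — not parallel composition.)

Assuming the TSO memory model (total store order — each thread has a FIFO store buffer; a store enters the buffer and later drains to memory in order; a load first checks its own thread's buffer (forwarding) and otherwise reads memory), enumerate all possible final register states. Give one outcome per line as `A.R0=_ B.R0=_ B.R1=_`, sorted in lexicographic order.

outcome vector order: (A.R0,B.R0,B.R1)
|TSO outcomes| = 6

A.R0=0 B.R0=0 B.R1=0
A.R0=0 B.R0=0 B.R1=1
A.R0=0 B.R0=1 B.R1=1
A.R0=1 B.R0=0 B.R1=0
A.R0=1 B.R0=0 B.R1=1
A.R0=1 B.R0=1 B.R1=1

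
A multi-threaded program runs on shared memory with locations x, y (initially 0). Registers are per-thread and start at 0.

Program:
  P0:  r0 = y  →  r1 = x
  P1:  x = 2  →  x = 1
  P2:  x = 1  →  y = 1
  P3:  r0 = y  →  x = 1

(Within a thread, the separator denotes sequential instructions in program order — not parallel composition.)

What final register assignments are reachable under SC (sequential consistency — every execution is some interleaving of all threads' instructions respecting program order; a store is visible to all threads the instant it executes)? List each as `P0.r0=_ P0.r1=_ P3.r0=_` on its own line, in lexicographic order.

P0.r0=0 P0.r1=0 P3.r0=0
P0.r0=0 P0.r1=0 P3.r0=1
P0.r0=0 P0.r1=1 P3.r0=0
P0.r0=0 P0.r1=1 P3.r0=1
P0.r0=0 P0.r1=2 P3.r0=0
P0.r0=0 P0.r1=2 P3.r0=1
P0.r0=1 P0.r1=1 P3.r0=0
P0.r0=1 P0.r1=1 P3.r0=1
P0.r0=1 P0.r1=2 P3.r0=0
P0.r0=1 P0.r1=2 P3.r0=1

outcome vector order: (P0.r0,P0.r1,P3.r0)
|SC outcomes| = 10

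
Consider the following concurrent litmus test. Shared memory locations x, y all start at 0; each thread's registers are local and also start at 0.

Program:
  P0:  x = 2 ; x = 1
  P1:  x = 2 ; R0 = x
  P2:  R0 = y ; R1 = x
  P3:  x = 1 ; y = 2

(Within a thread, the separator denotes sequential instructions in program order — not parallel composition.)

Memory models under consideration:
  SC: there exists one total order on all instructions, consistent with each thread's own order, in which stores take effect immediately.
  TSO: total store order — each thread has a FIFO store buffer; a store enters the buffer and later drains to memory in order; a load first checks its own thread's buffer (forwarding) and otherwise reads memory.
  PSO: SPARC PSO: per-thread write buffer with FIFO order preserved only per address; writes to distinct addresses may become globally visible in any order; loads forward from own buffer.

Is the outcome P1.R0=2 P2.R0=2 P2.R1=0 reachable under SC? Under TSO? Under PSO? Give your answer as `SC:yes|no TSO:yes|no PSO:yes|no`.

outcome vector order: (P1.R0,P2.R0,P2.R1)
under SC → (1,0,0), (1,0,1), (1,0,2), (1,2,1), (1,2,2), (2,0,0), (2,0,1), (2,0,2), (2,2,1), (2,2,2)
under TSO → (1,0,0), (1,0,1), (1,0,2), (1,2,1), (1,2,2), (2,0,0), (2,0,1), (2,0,2), (2,2,1), (2,2,2)
under PSO → (1,0,0), (1,0,1), (1,0,2), (1,2,0), (1,2,1), (1,2,2), (2,0,0), (2,0,1), (2,0,2), (2,2,0), (2,2,1), (2,2,2)
target (2,2,0) ∈ {PSO}

SC:no TSO:no PSO:yes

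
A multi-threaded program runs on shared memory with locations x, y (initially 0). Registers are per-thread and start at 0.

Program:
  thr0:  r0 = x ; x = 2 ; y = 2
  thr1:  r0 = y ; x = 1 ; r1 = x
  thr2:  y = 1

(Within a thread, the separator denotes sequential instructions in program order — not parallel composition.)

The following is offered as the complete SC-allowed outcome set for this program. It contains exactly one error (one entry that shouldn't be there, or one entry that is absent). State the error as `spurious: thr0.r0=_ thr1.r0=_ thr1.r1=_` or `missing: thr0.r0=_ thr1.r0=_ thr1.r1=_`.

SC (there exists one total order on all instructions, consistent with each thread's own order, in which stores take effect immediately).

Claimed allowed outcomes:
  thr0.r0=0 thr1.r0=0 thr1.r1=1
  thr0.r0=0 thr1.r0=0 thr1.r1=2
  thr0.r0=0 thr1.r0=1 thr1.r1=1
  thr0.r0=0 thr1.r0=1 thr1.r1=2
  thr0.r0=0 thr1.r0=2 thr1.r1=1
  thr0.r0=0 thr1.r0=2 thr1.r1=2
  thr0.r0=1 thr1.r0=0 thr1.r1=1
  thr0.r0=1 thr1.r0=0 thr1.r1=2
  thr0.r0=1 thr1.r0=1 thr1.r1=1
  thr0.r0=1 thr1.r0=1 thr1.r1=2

outcome vector order: (thr0.r0,thr1.r0,thr1.r1)
[SC] allowed = {0/0/1; 0/0/2; 0/1/1; 0/1/2; 0/2/1; 1/0/1; 1/0/2; 1/1/1; 1/1/2}
claimed∖SC = {0/2/2}

spurious: thr0.r0=0 thr1.r0=2 thr1.r1=2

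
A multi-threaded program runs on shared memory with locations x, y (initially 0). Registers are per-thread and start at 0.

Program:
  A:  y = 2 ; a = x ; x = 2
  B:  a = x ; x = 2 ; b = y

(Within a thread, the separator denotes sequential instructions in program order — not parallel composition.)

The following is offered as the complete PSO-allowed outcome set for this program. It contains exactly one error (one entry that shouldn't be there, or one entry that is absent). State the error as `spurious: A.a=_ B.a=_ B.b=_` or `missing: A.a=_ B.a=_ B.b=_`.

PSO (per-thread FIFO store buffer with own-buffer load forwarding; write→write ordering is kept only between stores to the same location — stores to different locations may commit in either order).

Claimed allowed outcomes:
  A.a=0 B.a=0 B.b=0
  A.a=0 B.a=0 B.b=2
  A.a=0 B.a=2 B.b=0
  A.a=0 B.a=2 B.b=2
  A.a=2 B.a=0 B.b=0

outcome vector order: (A.a,B.a,B.b)
under PSO → 0/0/0 0/0/2 0/2/0 0/2/2 2/0/0 2/0/2
PSO∖claimed = {2/0/2}

missing: A.a=2 B.a=0 B.b=2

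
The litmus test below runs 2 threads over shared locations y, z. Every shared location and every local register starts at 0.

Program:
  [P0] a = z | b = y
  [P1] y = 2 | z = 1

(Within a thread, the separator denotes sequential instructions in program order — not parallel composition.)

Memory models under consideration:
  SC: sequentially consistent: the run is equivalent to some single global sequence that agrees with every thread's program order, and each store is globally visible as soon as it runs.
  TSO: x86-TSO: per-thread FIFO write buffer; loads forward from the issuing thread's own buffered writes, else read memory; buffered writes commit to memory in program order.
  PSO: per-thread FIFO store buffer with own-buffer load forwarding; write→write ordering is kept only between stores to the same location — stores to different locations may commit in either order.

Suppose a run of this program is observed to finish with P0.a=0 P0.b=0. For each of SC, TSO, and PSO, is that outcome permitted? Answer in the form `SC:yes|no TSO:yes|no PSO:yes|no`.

SC:yes TSO:yes PSO:yes

outcome vector order: (P0.a,P0.b)
SC (3): 0/0, 0/2, 1/2
TSO (3): 0/0, 0/2, 1/2
PSO (4): 0/0, 0/2, 1/0, 1/2
target 0/0 ∈ {SC,TSO,PSO}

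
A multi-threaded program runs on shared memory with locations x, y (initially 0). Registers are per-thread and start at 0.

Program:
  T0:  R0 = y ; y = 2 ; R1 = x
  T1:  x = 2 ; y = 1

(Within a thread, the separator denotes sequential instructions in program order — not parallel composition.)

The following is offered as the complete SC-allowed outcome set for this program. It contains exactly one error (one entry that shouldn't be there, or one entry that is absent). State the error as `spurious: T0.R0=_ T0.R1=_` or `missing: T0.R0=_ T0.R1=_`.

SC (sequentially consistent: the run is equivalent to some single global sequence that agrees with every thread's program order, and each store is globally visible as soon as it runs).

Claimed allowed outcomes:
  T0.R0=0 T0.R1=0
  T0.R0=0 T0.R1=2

missing: T0.R0=1 T0.R1=2

outcome vector order: (T0.R0,T0.R1)
SC (3): 00; 02; 12
SC∖claimed = {12}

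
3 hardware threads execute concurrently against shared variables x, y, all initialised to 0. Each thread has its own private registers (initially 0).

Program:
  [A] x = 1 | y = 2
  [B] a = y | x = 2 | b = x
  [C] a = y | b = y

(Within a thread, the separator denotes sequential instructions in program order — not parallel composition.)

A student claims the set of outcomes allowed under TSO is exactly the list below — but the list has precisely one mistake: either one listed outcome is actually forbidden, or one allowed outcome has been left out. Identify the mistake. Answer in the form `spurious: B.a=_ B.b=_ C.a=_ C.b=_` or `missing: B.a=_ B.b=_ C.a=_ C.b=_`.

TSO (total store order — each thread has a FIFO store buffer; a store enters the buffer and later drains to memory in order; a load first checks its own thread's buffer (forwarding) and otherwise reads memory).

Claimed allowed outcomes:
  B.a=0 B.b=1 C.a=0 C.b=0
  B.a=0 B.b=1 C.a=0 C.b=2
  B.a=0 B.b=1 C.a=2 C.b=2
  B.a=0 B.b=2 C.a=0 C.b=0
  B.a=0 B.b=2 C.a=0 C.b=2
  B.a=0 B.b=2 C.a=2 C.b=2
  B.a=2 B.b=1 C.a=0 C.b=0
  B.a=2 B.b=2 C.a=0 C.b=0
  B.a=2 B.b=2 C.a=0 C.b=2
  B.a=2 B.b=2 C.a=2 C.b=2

outcome vector order: (B.a,B.b,C.a,C.b)
under TSO → <0 1 0 0>, <0 1 0 2>, <0 1 2 2>, <0 2 0 0>, <0 2 0 2>, <0 2 2 2>, <2 2 0 0>, <2 2 0 2>, <2 2 2 2>
claimed∖TSO = {<2 1 0 0>}

spurious: B.a=2 B.b=1 C.a=0 C.b=0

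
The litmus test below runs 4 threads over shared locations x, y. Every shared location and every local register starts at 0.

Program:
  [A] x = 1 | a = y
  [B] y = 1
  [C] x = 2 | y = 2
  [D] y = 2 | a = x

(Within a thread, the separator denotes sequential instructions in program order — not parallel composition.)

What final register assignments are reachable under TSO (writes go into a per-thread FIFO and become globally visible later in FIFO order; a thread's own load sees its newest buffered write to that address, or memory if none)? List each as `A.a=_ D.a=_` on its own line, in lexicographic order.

outcome vector order: (A.a,D.a)
|TSO outcomes| = 9

A.a=0 D.a=0
A.a=0 D.a=1
A.a=0 D.a=2
A.a=1 D.a=0
A.a=1 D.a=1
A.a=1 D.a=2
A.a=2 D.a=0
A.a=2 D.a=1
A.a=2 D.a=2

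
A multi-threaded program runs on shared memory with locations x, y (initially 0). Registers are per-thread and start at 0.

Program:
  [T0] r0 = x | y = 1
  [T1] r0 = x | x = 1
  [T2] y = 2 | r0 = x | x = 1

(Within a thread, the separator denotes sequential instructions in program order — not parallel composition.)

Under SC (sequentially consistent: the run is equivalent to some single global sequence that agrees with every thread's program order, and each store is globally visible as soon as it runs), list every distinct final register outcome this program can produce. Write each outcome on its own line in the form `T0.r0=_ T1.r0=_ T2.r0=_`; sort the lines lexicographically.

outcome vector order: (T0.r0,T1.r0,T2.r0)
|SC outcomes| = 6

T0.r0=0 T1.r0=0 T2.r0=0
T0.r0=0 T1.r0=0 T2.r0=1
T0.r0=0 T1.r0=1 T2.r0=0
T0.r0=1 T1.r0=0 T2.r0=0
T0.r0=1 T1.r0=0 T2.r0=1
T0.r0=1 T1.r0=1 T2.r0=0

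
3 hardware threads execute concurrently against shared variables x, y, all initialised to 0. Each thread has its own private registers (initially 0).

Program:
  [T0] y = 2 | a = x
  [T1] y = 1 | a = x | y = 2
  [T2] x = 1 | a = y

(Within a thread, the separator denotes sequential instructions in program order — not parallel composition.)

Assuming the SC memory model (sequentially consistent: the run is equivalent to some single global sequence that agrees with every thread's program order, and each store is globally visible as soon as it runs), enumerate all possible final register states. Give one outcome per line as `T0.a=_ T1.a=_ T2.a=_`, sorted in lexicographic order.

outcome vector order: (T0.a,T1.a,T2.a)
|SC outcomes| = 9

T0.a=0 T1.a=0 T2.a=1
T0.a=0 T1.a=0 T2.a=2
T0.a=0 T1.a=1 T2.a=1
T0.a=0 T1.a=1 T2.a=2
T0.a=1 T1.a=0 T2.a=1
T0.a=1 T1.a=0 T2.a=2
T0.a=1 T1.a=1 T2.a=0
T0.a=1 T1.a=1 T2.a=1
T0.a=1 T1.a=1 T2.a=2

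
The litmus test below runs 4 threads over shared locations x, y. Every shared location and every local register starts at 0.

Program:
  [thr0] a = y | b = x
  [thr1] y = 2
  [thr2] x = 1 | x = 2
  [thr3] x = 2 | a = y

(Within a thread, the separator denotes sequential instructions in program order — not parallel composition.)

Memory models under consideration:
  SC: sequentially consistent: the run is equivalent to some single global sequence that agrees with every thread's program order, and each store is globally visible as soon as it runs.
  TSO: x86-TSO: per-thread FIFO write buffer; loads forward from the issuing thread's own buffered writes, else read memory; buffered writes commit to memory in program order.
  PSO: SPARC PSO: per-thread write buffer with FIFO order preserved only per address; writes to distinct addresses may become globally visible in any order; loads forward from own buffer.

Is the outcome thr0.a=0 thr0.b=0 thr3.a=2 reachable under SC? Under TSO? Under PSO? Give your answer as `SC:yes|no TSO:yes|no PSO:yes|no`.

SC:yes TSO:yes PSO:yes

outcome vector order: (thr0.a,thr0.b,thr3.a)
under SC → <0 0 0>, <0 0 2>, <0 1 0>, <0 1 2>, <0 2 0>, <0 2 2>, <2 0 2>, <2 1 0>, <2 1 2>, <2 2 0>, <2 2 2>
under TSO → <0 0 0>, <0 0 2>, <0 1 0>, <0 1 2>, <0 2 0>, <0 2 2>, <2 0 0>, <2 0 2>, <2 1 0>, <2 1 2>, <2 2 0>, <2 2 2>
under PSO → <0 0 0>, <0 0 2>, <0 1 0>, <0 1 2>, <0 2 0>, <0 2 2>, <2 0 0>, <2 0 2>, <2 1 0>, <2 1 2>, <2 2 0>, <2 2 2>
target <0 0 2> ∈ {SC,TSO,PSO}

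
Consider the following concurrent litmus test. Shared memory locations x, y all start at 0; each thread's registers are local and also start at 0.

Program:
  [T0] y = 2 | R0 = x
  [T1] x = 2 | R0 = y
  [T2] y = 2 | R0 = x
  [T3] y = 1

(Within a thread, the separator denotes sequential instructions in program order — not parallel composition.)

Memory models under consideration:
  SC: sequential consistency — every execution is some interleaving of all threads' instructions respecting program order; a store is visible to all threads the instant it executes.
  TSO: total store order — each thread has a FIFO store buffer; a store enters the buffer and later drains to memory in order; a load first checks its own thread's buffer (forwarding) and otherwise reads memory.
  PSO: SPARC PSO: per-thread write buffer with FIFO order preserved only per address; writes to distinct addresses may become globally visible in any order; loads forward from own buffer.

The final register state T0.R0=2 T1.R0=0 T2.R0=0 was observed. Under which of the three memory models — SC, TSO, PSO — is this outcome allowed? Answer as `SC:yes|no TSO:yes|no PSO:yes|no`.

SC:no TSO:yes PSO:yes

outcome vector order: (T0.R0,T1.R0,T2.R0)
SC: 9 outcomes — {<0 1 0> <0 1 2> <0 2 0> <0 2 2> <2 0 2> <2 1 0> <2 1 2> <2 2 0> <2 2 2>}
TSO: 12 outcomes — {<0 0 0> <0 0 2> <0 1 0> <0 1 2> <0 2 0> <0 2 2> <2 0 0> <2 0 2> <2 1 0> <2 1 2> <2 2 0> <2 2 2>}
PSO: 12 outcomes — {<0 0 0> <0 0 2> <0 1 0> <0 1 2> <0 2 0> <0 2 2> <2 0 0> <2 0 2> <2 1 0> <2 1 2> <2 2 0> <2 2 2>}
target <2 0 0> ∈ {TSO,PSO}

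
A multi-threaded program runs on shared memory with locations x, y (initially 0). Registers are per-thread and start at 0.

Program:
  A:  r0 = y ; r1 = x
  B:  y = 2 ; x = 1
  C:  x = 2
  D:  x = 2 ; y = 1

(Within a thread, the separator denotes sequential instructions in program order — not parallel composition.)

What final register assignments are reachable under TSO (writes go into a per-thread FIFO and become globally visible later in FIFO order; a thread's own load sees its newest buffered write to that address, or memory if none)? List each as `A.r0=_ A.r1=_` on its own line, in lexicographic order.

outcome vector order: (A.r0,A.r1)
|TSO outcomes| = 8

A.r0=0 A.r1=0
A.r0=0 A.r1=1
A.r0=0 A.r1=2
A.r0=1 A.r1=1
A.r0=1 A.r1=2
A.r0=2 A.r1=0
A.r0=2 A.r1=1
A.r0=2 A.r1=2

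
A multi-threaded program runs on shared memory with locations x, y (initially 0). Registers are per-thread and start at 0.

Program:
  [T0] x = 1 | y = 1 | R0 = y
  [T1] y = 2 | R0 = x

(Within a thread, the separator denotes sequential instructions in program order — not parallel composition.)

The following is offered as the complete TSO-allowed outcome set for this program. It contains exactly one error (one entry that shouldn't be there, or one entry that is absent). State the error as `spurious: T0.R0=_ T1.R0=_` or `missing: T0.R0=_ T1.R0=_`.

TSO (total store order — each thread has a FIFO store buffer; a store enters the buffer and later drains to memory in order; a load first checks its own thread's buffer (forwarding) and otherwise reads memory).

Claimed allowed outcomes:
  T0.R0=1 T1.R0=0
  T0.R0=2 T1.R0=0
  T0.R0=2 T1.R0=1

missing: T0.R0=1 T1.R0=1

outcome vector order: (T0.R0,T1.R0)
TSO: 4 outcomes — {(1,0) (1,1) (2,0) (2,1)}
TSO∖claimed = {(1,1)}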